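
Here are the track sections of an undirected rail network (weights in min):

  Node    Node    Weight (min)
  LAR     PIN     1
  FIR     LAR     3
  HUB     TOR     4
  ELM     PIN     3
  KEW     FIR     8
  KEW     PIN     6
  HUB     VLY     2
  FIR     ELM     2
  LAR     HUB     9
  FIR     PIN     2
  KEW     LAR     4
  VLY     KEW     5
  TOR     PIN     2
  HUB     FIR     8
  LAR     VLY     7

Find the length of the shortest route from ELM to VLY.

11 min

Settle nodes by increasing distance from ELM:
ELM: 0
FIR: 2  (via ELM)
PIN: 3  (via ELM)
LAR: 4  (via PIN)
TOR: 5  (via PIN)
KEW: 8  (via LAR)
HUB: 9  (via TOR)
VLY: 11  (via LAR)
Shortest route: ELM → PIN → LAR → VLY = 11 min.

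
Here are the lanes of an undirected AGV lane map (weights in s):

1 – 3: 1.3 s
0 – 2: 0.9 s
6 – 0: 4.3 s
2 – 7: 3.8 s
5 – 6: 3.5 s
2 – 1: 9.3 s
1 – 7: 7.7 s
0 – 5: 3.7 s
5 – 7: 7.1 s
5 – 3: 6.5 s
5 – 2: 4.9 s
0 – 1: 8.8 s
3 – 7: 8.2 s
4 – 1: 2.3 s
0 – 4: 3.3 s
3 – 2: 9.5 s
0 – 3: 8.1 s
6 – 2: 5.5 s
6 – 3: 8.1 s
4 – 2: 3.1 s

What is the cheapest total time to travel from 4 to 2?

Candidate routes:
4 - 2: 3.1 = 3.1
4 - 0 - 2: 3.3+0.9 = 4.2
The minimum is 3.1 s via 4 - 2.

3.1 s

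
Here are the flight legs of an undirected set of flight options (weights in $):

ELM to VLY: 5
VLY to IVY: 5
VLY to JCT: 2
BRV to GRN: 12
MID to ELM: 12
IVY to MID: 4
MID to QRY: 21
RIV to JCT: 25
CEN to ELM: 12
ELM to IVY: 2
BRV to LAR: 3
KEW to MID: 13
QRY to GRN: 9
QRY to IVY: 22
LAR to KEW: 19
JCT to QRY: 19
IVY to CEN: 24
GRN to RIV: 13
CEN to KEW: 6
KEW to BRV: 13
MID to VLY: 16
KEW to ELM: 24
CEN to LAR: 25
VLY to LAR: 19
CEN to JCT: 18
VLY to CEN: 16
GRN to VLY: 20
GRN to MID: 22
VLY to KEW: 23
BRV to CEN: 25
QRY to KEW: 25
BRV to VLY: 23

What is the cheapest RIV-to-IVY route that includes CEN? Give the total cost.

Best RIV to CEN: RIV → JCT → CEN costing 43
Shortest CEN→IVY: CEN → ELM → IVY = 14
Total via CEN: 43 + 14 = $57.

$57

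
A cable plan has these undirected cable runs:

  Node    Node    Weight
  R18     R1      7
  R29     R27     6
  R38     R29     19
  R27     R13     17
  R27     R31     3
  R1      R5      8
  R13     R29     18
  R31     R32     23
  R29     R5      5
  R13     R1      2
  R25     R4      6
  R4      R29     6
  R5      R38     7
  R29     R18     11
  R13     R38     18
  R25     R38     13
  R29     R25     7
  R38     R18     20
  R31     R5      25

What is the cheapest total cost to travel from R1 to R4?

Settle nodes by increasing distance from R1:
R1: 0
R13: 2  (via R1)
R18: 7  (via R1)
R5: 8  (via R1)
R29: 13  (via R5)
R38: 15  (via R5)
R27: 19  (via R13)
R4: 19  (via R29)
Shortest route: R1–R5–R29–R4 = 19.

19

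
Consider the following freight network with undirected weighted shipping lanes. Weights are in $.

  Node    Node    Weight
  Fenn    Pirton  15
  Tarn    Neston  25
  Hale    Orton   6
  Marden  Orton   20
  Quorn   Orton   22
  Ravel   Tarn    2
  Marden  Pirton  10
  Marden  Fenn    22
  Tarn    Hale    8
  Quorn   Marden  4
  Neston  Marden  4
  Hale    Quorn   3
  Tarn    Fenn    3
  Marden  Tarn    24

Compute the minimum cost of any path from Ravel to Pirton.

Enumerating some paths:
Ravel → Tarn → Hale → Quorn → Marden → Pirton: 2+8+3+4+10 = 27
Ravel → Tarn → Fenn → Pirton: 2+3+15 = 20
Cheapest is Ravel → Tarn → Fenn → Pirton at $20.

$20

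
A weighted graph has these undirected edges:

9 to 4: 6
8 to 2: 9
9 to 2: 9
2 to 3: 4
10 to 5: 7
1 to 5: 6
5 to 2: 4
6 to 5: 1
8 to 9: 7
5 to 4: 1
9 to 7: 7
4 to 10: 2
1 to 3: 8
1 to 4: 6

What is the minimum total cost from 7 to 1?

19

Running Dijkstra from 7:
7: 0
9: 7  (via 7)
4: 13  (via 9)
5: 14  (via 4)
8: 14  (via 9)
6: 15  (via 5)
10: 15  (via 4)
2: 16  (via 9)
1: 19  (via 4)
Shortest route: 7–9–4–1 = 19.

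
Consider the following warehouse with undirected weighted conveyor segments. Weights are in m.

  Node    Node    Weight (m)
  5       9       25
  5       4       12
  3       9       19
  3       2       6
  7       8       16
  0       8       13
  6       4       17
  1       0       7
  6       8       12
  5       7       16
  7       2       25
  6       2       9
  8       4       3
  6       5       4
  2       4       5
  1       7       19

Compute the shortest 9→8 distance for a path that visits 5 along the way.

Best 9 to 5: 9 → 5 costing 25
Shortest 5→8: 5 → 4 → 8 = 15
Total via 5: 25 + 15 = 40 m.

40 m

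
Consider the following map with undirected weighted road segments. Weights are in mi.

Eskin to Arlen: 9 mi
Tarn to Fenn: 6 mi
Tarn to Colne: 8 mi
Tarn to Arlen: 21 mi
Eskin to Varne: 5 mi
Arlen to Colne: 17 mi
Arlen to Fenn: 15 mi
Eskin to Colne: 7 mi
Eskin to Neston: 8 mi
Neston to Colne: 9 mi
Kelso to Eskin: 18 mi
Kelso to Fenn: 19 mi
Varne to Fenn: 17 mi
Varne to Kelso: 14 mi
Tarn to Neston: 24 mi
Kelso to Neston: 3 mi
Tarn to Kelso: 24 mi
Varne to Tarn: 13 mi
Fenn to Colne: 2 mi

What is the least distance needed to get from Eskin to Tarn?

15 mi

Settle nodes by increasing distance from Eskin:
Eskin: 0
Varne: 5  (via Eskin)
Colne: 7  (via Eskin)
Neston: 8  (via Eskin)
Arlen: 9  (via Eskin)
Fenn: 9  (via Colne)
Kelso: 11  (via Neston)
Tarn: 15  (via Colne)
Shortest route: Eskin → Colne → Tarn = 15 mi.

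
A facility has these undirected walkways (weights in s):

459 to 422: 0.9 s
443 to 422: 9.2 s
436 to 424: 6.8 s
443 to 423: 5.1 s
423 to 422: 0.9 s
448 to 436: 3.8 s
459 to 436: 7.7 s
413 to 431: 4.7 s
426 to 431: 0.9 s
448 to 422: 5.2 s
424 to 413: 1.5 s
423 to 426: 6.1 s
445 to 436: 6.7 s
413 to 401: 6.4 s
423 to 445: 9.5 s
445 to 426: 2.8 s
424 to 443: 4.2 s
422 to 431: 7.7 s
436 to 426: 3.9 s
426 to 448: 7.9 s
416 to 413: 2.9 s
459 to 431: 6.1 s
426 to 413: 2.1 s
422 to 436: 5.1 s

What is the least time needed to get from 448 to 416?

12.7 s

Settle nodes by increasing distance from 448:
448: 0
436: 3.8  (via 448)
422: 5.2  (via 448)
423: 6.1  (via 422)
459: 6.1  (via 422)
426: 7.7  (via 436)
431: 8.6  (via 426)
413: 9.8  (via 426)
445: 10.5  (via 436)
424: 10.6  (via 436)
443: 11.2  (via 423)
416: 12.7  (via 413)
Shortest route: 448 → 436 → 426 → 413 → 416 = 12.7 s.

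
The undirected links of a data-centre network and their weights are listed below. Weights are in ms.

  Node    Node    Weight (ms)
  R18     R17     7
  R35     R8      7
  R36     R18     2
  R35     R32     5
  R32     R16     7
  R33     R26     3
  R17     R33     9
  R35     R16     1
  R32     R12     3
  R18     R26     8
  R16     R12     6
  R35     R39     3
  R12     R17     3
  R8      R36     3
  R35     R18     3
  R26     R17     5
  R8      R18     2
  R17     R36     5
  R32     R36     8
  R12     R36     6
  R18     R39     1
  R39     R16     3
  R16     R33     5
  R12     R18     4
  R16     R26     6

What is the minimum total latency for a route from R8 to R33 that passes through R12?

17 ms

Best R8 to R12: R8–R18–R12 costing 6
Best R12 to R33: R12–R16–R33 costing 11
Total via R12: 6 + 11 = 17 ms.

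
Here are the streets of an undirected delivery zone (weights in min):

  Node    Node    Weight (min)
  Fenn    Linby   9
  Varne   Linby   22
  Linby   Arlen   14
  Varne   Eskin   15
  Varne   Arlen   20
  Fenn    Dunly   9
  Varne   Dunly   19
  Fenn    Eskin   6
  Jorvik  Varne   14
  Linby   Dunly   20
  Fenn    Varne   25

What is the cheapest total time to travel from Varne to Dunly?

Candidate routes:
Varne - Fenn - Dunly: 25+9 = 34
Varne - Dunly: 19 = 19
Varne - Eskin - Fenn - Dunly: 15+6+9 = 30
Varne - Linby - Fenn - Dunly: 22+9+9 = 40
Cheapest is Varne - Dunly at 19 min.

19 min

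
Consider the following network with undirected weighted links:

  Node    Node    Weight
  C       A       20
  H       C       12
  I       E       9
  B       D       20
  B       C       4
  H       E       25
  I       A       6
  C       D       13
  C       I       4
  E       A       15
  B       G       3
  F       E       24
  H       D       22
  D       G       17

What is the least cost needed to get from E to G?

20

Settle nodes by increasing distance from E:
E: 0
I: 9  (via E)
C: 13  (via I)
A: 15  (via E)
B: 17  (via C)
G: 20  (via B)
Shortest route: E → I → C → B → G = 20.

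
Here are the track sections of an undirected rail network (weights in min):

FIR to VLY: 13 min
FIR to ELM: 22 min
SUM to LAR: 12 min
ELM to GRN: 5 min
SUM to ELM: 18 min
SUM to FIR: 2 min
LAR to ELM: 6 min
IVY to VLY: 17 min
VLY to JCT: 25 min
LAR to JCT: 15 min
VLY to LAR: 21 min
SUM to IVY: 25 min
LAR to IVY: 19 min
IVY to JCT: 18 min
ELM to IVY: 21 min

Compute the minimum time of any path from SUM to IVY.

Candidate routes:
SUM → IVY: 25 = 25
SUM → LAR → IVY: 12+19 = 31
The minimum is 25 min via SUM → IVY.

25 min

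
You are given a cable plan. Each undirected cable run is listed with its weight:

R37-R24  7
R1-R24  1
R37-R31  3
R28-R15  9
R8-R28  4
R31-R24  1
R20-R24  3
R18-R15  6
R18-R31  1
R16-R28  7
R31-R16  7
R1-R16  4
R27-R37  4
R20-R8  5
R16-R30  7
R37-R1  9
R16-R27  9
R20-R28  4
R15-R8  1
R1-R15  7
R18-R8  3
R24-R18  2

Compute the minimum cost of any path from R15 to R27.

12

Candidate routes:
R15–R18–R31–R37–R27: 6+1+3+4 = 14
R15–R8–R18–R31–R37–R27: 1+3+1+3+4 = 12
Cheapest is R15–R8–R18–R31–R37–R27 at 12.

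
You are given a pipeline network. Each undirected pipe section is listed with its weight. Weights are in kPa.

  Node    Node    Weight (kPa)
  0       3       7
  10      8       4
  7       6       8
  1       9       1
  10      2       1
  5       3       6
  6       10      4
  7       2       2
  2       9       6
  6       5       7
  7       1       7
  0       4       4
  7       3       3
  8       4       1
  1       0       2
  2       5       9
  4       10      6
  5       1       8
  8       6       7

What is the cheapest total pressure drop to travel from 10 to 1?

8 kPa

Running Dijkstra from 10:
10: 0
2: 1  (via 10)
7: 3  (via 2)
6: 4  (via 10)
8: 4  (via 10)
4: 5  (via 8)
3: 6  (via 7)
9: 7  (via 2)
1: 8  (via 9)
Shortest route: 10–2–9–1 = 8 kPa.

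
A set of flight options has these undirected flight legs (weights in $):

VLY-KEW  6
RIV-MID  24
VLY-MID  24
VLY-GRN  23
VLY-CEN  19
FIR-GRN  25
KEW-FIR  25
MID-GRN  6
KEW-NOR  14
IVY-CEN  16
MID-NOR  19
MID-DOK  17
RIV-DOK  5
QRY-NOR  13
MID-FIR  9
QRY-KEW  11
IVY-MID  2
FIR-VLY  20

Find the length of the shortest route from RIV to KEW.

$52

Settle nodes by increasing distance from RIV:
RIV: 0
DOK: 5  (via RIV)
MID: 22  (via DOK)
IVY: 24  (via MID)
GRN: 28  (via MID)
FIR: 31  (via MID)
CEN: 40  (via IVY)
NOR: 41  (via MID)
VLY: 46  (via MID)
KEW: 52  (via VLY)
Shortest route: RIV–DOK–MID–VLY–KEW = $52.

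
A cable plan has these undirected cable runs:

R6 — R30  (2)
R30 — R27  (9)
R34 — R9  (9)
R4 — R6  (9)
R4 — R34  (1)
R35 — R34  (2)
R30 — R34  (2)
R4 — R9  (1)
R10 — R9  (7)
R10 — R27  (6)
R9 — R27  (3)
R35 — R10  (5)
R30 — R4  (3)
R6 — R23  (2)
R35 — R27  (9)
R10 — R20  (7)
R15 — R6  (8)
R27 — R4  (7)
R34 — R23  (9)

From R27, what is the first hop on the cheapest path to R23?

R9

Candidate routes:
R27 → R9 → R4 → R30 → R6 → R23: 3+1+3+2+2 = 11
R27 → R4 → R34 → R30 → R6 → R23: 7+1+2+2+2 = 14
R27 → R30 → R6 → R23: 9+2+2 = 13
R27 → R4 → R30 → R6 → R23: 7+3+2+2 = 14
The minimum is 11 via R27 → R9 → R4 → R30 → R6 → R23.
So from R27 the first move is to R9.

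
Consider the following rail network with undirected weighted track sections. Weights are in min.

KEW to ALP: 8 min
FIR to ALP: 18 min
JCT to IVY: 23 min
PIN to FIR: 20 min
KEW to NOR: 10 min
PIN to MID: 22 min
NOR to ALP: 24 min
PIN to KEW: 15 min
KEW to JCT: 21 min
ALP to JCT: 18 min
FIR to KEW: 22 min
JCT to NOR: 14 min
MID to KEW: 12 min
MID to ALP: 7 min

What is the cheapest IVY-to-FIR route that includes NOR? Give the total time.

69 min

Shortest IVY→NOR: IVY → JCT → NOR = 37
Best NOR to FIR: NOR → KEW → FIR costing 32
Total via NOR: 37 + 32 = 69 min.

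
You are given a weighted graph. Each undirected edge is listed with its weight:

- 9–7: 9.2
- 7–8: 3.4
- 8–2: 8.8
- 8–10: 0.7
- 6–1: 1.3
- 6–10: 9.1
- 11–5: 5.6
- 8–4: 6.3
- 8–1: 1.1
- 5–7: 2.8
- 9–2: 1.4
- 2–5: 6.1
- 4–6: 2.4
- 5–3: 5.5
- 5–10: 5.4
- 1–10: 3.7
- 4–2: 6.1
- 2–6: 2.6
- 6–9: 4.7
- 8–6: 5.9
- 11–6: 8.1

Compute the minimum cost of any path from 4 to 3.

Shortest distances from 4:
4: 0
6: 2.4  (via 4)
1: 3.7  (via 6)
8: 4.8  (via 1)
2: 5  (via 6)
10: 5.5  (via 8)
9: 6.4  (via 2)
7: 8.2  (via 8)
11: 10.5  (via 6)
5: 10.9  (via 10)
3: 16.4  (via 5)
Shortest route: 4–6–1–8–10–5–3 = 16.4.

16.4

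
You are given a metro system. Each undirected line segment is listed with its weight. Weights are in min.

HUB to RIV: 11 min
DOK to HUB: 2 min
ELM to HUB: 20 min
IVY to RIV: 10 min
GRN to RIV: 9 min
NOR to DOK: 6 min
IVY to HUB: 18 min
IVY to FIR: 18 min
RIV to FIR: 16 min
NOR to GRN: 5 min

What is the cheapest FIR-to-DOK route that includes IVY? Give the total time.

38 min

Best FIR to IVY: FIR → IVY costing 18
Shortest IVY→DOK: IVY → HUB → DOK = 20
Total via IVY: 18 + 20 = 38 min.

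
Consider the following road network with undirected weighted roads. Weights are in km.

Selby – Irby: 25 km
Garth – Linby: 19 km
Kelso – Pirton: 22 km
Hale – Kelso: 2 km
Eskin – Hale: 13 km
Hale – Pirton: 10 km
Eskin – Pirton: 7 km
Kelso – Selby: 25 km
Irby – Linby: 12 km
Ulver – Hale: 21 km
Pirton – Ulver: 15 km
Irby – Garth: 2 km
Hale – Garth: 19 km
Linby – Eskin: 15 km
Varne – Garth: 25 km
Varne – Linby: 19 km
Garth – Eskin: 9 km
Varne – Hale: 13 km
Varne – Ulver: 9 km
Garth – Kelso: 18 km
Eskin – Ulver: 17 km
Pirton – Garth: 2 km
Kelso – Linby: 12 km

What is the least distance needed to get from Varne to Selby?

40 km

Shortest distances from Varne:
Varne: 0
Ulver: 9  (via Varne)
Hale: 13  (via Varne)
Kelso: 15  (via Hale)
Linby: 19  (via Varne)
Pirton: 23  (via Hale)
Garth: 25  (via Varne)
Eskin: 26  (via Ulver)
Irby: 27  (via Garth)
Selby: 40  (via Kelso)
Shortest route: Varne → Hale → Kelso → Selby = 40 km.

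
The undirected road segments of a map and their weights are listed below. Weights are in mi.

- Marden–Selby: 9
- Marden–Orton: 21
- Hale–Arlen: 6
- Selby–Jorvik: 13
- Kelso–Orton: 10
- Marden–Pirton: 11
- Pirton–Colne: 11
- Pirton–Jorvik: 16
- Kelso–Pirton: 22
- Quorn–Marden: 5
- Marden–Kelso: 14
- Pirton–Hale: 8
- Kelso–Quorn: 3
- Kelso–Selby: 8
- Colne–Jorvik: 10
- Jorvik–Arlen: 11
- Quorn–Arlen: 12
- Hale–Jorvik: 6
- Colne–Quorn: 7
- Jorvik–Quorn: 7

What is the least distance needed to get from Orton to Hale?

Enumerating some paths:
Orton–Kelso–Quorn–Colne–Jorvik–Hale: 10+3+7+10+6 = 36
Orton–Kelso–Quorn–Arlen–Hale: 10+3+12+6 = 31
Orton–Kelso–Quorn–Jorvik–Arlen–Hale: 10+3+7+11+6 = 37
Orton–Kelso–Quorn–Jorvik–Hale: 10+3+7+6 = 26
The minimum is 26 mi via Orton–Kelso–Quorn–Jorvik–Hale.

26 mi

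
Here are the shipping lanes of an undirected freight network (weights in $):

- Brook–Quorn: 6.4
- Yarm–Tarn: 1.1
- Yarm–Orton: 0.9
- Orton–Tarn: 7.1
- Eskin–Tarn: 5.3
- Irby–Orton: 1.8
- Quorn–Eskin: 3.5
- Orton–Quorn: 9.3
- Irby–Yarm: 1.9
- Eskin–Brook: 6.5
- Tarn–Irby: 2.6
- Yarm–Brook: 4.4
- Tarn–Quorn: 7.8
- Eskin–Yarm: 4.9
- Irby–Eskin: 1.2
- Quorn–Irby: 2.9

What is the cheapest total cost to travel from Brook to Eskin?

$6.5

Compare a few routes:
Brook → Eskin: 6.5 = 6.5
Brook → Yarm → Irby → Eskin: 4.4+1.9+1.2 = 7.5
The minimum is $6.5 via Brook → Eskin.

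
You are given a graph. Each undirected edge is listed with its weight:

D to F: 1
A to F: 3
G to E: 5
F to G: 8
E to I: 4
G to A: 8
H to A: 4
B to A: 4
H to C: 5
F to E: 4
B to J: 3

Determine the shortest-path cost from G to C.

Enumerating some paths:
G → A → H → C: 8+4+5 = 17
G → F → A → H → C: 8+3+4+5 = 20
Cheapest is G → A → H → C at 17.

17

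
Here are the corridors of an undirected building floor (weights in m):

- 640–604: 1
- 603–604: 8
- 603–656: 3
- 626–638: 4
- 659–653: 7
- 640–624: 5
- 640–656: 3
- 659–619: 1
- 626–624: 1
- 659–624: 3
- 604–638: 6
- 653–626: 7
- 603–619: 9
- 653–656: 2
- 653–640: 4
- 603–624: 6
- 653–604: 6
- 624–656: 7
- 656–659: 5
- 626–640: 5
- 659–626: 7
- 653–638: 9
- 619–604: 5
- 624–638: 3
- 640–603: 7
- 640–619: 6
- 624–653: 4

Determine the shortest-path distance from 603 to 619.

Candidate routes:
603 - 619: 9 = 9
603 - 624 - 659 - 619: 6+3+1 = 10
603 - 656 - 640 - 604 - 619: 3+3+1+5 = 12
603 - 656 - 640 - 619: 3+3+6 = 12
The minimum is 9 m via 603 - 619.

9 m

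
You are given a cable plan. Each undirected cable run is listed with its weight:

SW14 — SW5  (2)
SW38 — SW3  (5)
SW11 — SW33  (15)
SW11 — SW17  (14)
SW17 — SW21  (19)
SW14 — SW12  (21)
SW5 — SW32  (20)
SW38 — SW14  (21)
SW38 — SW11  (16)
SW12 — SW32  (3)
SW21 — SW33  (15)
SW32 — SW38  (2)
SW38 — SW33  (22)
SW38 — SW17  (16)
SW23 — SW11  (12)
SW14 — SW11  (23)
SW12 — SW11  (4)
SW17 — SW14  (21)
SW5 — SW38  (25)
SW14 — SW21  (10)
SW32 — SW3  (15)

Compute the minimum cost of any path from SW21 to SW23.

Candidate routes:
SW21 → SW17 → SW11 → SW23: 19+14+12 = 45
SW21 → SW33 → SW11 → SW23: 15+15+12 = 42
SW21 → SW14 → SW11 → SW23: 10+23+12 = 45
SW21 → SW14 → SW12 → SW11 → SW23: 10+21+4+12 = 47
The minimum is 42 via SW21 → SW33 → SW11 → SW23.

42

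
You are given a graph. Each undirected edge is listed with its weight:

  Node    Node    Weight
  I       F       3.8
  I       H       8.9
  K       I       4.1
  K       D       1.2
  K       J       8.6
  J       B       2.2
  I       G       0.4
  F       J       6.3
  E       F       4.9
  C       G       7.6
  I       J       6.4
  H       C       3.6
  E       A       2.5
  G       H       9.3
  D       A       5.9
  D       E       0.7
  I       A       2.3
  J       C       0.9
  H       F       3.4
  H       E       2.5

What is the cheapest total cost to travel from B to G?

Enumerating some paths:
B - J - I - G: 2.2+6.4+0.4 = 9
B - J - C - G: 2.2+0.9+7.6 = 10.7
The minimum is 9 via B - J - I - G.

9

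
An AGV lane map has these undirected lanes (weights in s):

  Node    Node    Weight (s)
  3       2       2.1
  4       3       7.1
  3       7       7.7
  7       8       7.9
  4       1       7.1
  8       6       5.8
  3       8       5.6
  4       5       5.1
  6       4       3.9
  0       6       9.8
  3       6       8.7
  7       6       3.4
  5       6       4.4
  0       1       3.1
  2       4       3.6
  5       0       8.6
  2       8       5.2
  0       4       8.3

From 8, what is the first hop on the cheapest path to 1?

Enumerating some paths:
8–6–4–1: 5.8+3.9+7.1 = 16.8
8–3–2–4–1: 5.6+2.1+3.6+7.1 = 18.4
8–2–4–1: 5.2+3.6+7.1 = 15.9
The minimum is 15.9 s via 8–2–4–1.
So from 8 the first move is to 2.

2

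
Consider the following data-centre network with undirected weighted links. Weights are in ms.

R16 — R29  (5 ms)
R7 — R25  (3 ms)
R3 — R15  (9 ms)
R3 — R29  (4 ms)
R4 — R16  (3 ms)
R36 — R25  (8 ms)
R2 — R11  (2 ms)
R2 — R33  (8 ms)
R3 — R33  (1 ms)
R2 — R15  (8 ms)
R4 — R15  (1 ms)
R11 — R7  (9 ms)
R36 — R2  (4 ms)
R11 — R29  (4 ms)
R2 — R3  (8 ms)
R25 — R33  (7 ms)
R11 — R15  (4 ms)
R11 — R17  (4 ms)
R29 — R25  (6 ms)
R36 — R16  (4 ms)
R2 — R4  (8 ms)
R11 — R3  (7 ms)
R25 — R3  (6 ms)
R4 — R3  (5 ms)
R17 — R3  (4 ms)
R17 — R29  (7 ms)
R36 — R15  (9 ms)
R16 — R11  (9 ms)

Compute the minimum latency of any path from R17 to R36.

10 ms

Candidate routes:
R17 → R11 → R15 → R4 → R16 → R36: 4+4+1+3+4 = 16
R17 → R3 → R4 → R16 → R36: 4+5+3+4 = 16
R17 → R11 → R2 → R36: 4+2+4 = 10
R17 → R29 → R16 → R36: 7+5+4 = 16
Cheapest is R17 → R11 → R2 → R36 at 10 ms.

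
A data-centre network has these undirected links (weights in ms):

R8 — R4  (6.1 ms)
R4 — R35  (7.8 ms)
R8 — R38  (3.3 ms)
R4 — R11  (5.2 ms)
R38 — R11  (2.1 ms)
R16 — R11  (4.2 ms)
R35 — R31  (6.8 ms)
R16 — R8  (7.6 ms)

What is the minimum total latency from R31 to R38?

21.9 ms

Settle nodes by increasing distance from R31:
R31: 0
R35: 6.8  (via R31)
R4: 14.6  (via R35)
R11: 19.8  (via R4)
R8: 20.7  (via R4)
R38: 21.9  (via R11)
Shortest route: R31 → R35 → R4 → R11 → R38 = 21.9 ms.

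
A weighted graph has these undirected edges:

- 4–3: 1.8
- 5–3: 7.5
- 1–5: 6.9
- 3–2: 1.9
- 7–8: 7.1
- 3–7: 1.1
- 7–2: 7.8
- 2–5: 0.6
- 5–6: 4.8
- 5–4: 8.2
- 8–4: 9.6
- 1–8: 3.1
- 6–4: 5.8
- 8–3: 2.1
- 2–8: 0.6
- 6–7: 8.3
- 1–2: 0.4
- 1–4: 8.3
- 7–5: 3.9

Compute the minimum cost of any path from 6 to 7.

8.3

Compare a few routes:
6 - 7: 8.3 = 8.3
6 - 5 - 2 - 3 - 7: 4.8+0.6+1.9+1.1 = 8.4
Cheapest is 6 - 7 at 8.3.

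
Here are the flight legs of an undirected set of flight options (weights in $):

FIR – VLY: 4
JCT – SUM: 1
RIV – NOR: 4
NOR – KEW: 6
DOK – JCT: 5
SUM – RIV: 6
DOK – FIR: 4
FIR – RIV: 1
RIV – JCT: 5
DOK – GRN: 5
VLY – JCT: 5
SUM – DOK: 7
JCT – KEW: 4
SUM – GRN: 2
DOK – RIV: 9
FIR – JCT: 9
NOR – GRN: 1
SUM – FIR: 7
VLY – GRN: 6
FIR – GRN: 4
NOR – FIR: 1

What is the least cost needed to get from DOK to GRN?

$5

Shortest distances from DOK:
DOK: 0
FIR: 4  (via DOK)
NOR: 5  (via FIR)
JCT: 5  (via DOK)
GRN: 5  (via DOK)
Shortest route: DOK–GRN = $5.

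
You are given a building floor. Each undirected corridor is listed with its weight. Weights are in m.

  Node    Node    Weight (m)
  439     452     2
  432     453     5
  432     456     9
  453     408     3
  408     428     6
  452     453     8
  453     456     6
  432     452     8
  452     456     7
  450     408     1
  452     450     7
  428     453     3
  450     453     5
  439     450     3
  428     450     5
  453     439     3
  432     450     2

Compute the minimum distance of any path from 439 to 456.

Running Dijkstra from 439:
439: 0
452: 2  (via 439)
453: 3  (via 439)
450: 3  (via 439)
408: 4  (via 450)
432: 5  (via 450)
428: 6  (via 453)
456: 9  (via 452)
Shortest route: 439 → 452 → 456 = 9 m.

9 m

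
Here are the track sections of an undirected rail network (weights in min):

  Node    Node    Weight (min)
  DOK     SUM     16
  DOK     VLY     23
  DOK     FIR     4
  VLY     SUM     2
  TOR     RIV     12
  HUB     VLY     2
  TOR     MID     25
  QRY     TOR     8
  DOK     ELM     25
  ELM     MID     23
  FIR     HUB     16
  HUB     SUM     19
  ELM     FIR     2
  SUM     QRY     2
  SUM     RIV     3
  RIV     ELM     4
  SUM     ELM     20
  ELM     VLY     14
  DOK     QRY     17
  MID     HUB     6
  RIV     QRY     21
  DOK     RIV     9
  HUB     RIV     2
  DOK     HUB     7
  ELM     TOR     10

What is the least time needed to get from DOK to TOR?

16 min

Compare a few routes:
DOK–RIV–TOR: 9+12 = 21
DOK–FIR–ELM–TOR: 4+2+10 = 16
Cheapest is DOK–FIR–ELM–TOR at 16 min.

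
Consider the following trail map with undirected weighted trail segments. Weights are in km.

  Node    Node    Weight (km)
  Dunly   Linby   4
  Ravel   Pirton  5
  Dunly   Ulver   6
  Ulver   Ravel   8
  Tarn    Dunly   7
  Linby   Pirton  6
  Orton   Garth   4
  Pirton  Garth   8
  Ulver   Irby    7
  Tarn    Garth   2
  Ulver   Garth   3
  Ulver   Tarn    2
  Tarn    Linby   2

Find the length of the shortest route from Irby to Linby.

11 km

Compare a few routes:
Irby–Ulver–Garth–Tarn–Linby: 7+3+2+2 = 14
Irby–Ulver–Dunly–Linby: 7+6+4 = 17
Irby–Ulver–Tarn–Linby: 7+2+2 = 11
Cheapest is Irby–Ulver–Tarn–Linby at 11 km.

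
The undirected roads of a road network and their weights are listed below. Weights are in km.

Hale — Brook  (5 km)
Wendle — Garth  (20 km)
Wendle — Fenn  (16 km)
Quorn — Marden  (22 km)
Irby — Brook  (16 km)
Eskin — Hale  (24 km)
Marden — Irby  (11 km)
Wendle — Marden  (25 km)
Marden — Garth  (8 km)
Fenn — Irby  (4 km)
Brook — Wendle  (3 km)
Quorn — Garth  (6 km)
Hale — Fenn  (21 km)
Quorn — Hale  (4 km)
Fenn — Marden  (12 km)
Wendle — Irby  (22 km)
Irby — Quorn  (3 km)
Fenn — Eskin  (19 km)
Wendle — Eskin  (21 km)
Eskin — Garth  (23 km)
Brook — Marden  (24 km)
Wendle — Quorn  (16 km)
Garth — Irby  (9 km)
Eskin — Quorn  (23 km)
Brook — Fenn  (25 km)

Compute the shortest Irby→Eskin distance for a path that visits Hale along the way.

31 km

Best Irby to Hale: Irby → Quorn → Hale costing 7
Best Hale to Eskin: Hale → Eskin costing 24
Total via Hale: 7 + 24 = 31 km.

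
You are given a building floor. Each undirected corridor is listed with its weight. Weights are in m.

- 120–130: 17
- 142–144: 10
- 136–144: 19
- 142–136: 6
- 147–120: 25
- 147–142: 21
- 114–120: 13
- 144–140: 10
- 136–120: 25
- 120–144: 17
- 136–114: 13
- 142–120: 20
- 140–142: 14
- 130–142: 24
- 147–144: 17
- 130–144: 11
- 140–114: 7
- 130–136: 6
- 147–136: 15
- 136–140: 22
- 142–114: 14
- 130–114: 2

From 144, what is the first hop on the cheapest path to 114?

130

Compare a few routes:
144 - 140 - 114: 10+7 = 17
144 - 130 - 114: 11+2 = 13
144 - 142 - 136 - 130 - 114: 10+6+6+2 = 24
144 - 142 - 114: 10+14 = 24
Cheapest is 144 - 130 - 114 at 13 m.
So from 144 the first move is to 130.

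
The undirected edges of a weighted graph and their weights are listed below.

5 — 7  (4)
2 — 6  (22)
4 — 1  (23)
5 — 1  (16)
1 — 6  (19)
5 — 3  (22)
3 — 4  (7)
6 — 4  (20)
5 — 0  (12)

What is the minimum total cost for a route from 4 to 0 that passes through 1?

51

Shortest 4→1: 4–1 = 23
Best 1 to 0: 1–5–0 costing 28
Total via 1: 23 + 28 = 51.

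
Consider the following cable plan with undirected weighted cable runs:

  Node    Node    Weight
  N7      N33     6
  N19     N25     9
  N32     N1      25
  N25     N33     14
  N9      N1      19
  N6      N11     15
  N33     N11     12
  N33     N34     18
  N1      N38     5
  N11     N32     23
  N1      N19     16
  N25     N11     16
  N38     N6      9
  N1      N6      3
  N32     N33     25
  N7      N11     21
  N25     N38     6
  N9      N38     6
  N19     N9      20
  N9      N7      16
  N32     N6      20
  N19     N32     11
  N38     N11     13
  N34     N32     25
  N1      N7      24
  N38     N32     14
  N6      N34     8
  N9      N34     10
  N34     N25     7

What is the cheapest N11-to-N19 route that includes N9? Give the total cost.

Shortest N11→N9: N11–N38–N9 = 19
Best N9 to N19: N9–N19 costing 20
Total via N9: 19 + 20 = 39.

39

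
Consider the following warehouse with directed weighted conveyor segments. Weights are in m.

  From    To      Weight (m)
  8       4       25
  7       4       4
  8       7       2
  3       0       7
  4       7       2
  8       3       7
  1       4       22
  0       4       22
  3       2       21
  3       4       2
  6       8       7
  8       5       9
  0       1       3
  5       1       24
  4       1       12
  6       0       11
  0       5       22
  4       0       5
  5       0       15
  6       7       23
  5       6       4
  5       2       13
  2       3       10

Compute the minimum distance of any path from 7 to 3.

Compare a few routes:
7 → 4 → 0 → 5 → 6 → 8 → 3: 4+5+22+4+7+7 = 49
7 → 4 → 0 → 5 → 2 → 3: 4+5+22+13+10 = 54
The minimum is 49 m via 7 → 4 → 0 → 5 → 6 → 8 → 3.

49 m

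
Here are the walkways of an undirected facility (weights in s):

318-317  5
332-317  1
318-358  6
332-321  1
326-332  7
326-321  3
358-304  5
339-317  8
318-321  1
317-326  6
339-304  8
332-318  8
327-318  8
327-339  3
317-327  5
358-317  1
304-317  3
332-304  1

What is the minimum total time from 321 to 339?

10 s

Enumerating some paths:
321 - 332 - 317 - 304 - 339: 1+1+3+8 = 13
321 - 318 - 327 - 339: 1+8+3 = 12
321 - 332 - 304 - 317 - 339: 1+1+3+8 = 13
321 - 332 - 304 - 339: 1+1+8 = 10
Cheapest is 321 - 332 - 304 - 339 at 10 s.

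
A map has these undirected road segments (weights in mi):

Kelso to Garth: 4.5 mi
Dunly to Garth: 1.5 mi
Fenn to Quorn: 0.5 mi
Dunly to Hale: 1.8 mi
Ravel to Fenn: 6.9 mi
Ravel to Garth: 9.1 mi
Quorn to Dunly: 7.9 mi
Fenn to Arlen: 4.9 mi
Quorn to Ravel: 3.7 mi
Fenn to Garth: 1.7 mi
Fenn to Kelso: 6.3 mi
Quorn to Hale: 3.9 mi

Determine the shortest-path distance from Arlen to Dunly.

8.1 mi

Running Dijkstra from Arlen:
Arlen: 0
Fenn: 4.9  (via Arlen)
Quorn: 5.4  (via Fenn)
Garth: 6.6  (via Fenn)
Dunly: 8.1  (via Garth)
Shortest route: Arlen → Fenn → Garth → Dunly = 8.1 mi.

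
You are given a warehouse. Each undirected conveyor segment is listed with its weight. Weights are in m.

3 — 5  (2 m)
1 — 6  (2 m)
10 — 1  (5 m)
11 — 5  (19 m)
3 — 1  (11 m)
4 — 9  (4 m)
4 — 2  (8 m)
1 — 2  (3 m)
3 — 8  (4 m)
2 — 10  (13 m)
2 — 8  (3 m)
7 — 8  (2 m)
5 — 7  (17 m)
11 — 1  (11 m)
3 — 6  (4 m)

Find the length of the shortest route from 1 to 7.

8 m

Enumerating some paths:
1 → 2 → 8 → 7: 3+3+2 = 8
1 → 6 → 3 → 8 → 7: 2+4+4+2 = 12
Cheapest is 1 → 2 → 8 → 7 at 8 m.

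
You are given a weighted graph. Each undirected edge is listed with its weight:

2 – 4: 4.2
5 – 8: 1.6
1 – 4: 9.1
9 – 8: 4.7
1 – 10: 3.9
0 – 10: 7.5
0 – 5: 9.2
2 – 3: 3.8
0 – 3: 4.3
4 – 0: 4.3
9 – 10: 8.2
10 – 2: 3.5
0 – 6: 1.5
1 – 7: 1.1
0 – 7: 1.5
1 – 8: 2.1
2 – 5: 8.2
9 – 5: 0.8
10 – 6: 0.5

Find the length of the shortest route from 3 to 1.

6.9

Compare a few routes:
3 → 2 → 10 → 6 → 0 → 7 → 1: 3.8+3.5+0.5+1.5+1.5+1.1 = 11.9
3 → 0 → 6 → 10 → 1: 4.3+1.5+0.5+3.9 = 10.2
3 → 2 → 10 → 1: 3.8+3.5+3.9 = 11.2
3 → 0 → 7 → 1: 4.3+1.5+1.1 = 6.9
The minimum is 6.9 via 3 → 0 → 7 → 1.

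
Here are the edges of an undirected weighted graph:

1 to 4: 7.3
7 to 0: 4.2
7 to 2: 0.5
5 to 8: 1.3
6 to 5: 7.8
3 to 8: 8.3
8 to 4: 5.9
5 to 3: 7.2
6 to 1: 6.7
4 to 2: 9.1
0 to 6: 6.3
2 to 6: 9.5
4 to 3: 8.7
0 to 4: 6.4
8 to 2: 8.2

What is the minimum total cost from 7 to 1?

Compare a few routes:
7 - 2 - 6 - 1: 0.5+9.5+6.7 = 16.7
7 - 2 - 4 - 1: 0.5+9.1+7.3 = 16.9
7 - 0 - 6 - 1: 4.2+6.3+6.7 = 17.2
Cheapest is 7 - 2 - 6 - 1 at 16.7.

16.7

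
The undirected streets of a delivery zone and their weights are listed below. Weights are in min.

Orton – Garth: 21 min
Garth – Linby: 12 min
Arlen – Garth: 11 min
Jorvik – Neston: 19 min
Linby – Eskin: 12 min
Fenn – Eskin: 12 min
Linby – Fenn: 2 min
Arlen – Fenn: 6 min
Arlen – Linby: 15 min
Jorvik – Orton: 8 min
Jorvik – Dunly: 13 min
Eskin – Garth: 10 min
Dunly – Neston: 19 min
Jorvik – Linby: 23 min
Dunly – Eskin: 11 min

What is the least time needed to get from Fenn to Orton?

33 min

Shortest distances from Fenn:
Fenn: 0
Linby: 2  (via Fenn)
Arlen: 6  (via Fenn)
Eskin: 12  (via Fenn)
Garth: 14  (via Linby)
Dunly: 23  (via Eskin)
Jorvik: 25  (via Linby)
Orton: 33  (via Jorvik)
Shortest route: Fenn–Linby–Jorvik–Orton = 33 min.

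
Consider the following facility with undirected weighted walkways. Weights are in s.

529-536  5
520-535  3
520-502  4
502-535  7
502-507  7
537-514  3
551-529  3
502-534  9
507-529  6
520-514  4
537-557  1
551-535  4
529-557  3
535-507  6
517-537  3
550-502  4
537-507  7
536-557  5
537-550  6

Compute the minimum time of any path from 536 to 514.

9 s

Running Dijkstra from 536:
536: 0
529: 5  (via 536)
557: 5  (via 536)
537: 6  (via 557)
551: 8  (via 529)
517: 9  (via 537)
514: 9  (via 537)
Shortest route: 536–557–537–514 = 9 s.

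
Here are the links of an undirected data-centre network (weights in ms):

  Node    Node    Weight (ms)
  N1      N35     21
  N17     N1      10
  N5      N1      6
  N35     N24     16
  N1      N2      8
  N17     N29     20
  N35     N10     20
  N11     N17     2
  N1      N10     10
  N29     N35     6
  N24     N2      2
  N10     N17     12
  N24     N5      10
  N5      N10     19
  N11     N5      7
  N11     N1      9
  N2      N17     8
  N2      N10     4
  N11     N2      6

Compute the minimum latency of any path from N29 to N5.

29 ms

Settle nodes by increasing distance from N29:
N29: 0
N35: 6  (via N29)
N17: 20  (via N29)
N11: 22  (via N17)
N24: 22  (via N35)
N2: 24  (via N24)
N10: 26  (via N35)
N1: 27  (via N35)
N5: 29  (via N11)
Shortest route: N29 → N17 → N11 → N5 = 29 ms.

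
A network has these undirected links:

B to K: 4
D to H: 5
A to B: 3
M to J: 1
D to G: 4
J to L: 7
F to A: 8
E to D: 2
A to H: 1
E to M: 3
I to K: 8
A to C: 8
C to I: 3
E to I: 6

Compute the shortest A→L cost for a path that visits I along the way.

28

Best A to I: A–C–I costing 11
Best I to L: I–E–M–J–L costing 17
Total via I: 11 + 17 = 28.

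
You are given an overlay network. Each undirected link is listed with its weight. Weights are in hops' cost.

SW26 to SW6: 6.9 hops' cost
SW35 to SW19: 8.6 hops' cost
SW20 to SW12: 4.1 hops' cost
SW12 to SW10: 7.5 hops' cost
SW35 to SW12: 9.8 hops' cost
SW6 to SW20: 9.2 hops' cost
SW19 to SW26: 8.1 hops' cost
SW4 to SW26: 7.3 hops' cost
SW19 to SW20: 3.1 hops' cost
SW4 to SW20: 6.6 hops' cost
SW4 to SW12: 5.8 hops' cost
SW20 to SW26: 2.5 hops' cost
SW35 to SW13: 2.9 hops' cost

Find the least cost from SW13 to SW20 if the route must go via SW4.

Best SW13 to SW4: SW13–SW35–SW12–SW4 costing 18.5
Shortest SW4→SW20: SW4–SW20 = 6.6
Total via SW4: 18.5 + 6.6 = 25.1 hops' cost.

25.1 hops' cost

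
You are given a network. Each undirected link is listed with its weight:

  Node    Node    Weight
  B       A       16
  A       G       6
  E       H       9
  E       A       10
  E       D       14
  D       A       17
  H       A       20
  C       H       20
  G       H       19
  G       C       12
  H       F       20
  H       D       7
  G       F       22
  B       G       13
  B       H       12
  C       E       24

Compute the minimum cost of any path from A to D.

17

Shortest distances from A:
A: 0
G: 6  (via A)
E: 10  (via A)
B: 16  (via A)
D: 17  (via A)
Shortest route: A–D = 17.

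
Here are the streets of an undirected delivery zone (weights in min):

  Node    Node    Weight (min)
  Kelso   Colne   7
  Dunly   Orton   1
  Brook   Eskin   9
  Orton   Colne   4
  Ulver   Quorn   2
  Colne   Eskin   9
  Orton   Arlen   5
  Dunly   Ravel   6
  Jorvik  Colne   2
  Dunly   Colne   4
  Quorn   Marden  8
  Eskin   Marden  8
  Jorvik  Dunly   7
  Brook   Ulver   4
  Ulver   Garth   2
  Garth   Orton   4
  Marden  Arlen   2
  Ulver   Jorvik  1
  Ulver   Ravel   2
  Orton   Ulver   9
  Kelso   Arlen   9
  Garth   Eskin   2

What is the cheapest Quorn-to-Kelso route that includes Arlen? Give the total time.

Shortest Quorn→Arlen: Quorn → Marden → Arlen = 10
Best Arlen to Kelso: Arlen → Kelso costing 9
Total via Arlen: 10 + 9 = 19 min.

19 min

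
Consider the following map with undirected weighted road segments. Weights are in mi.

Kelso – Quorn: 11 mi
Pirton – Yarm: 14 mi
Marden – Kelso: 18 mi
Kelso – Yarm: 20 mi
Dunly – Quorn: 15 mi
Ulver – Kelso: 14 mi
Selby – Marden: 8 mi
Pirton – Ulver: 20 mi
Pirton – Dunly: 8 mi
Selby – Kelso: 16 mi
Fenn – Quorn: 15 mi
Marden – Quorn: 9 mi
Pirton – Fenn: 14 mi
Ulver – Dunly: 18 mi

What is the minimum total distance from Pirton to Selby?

40 mi

Settle nodes by increasing distance from Pirton:
Pirton: 0
Dunly: 8  (via Pirton)
Fenn: 14  (via Pirton)
Yarm: 14  (via Pirton)
Ulver: 20  (via Pirton)
Quorn: 23  (via Dunly)
Marden: 32  (via Quorn)
Kelso: 34  (via Yarm)
Selby: 40  (via Marden)
Shortest route: Pirton → Dunly → Quorn → Marden → Selby = 40 mi.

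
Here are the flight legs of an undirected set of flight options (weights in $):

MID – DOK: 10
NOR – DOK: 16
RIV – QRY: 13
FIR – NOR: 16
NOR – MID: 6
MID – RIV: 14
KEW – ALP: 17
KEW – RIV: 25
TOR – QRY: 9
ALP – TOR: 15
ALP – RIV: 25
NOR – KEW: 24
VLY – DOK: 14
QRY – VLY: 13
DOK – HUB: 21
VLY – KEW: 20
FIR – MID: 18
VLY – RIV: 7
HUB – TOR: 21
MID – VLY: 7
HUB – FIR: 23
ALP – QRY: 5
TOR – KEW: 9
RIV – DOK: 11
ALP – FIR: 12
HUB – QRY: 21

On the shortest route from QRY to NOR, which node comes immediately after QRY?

Candidate routes:
QRY → VLY → MID → NOR: 13+7+6 = 26
QRY → RIV → MID → NOR: 13+14+6 = 33
QRY → ALP → FIR → NOR: 5+12+16 = 33
The minimum is $26 via QRY → VLY → MID → NOR.
So from QRY the first move is to VLY.

VLY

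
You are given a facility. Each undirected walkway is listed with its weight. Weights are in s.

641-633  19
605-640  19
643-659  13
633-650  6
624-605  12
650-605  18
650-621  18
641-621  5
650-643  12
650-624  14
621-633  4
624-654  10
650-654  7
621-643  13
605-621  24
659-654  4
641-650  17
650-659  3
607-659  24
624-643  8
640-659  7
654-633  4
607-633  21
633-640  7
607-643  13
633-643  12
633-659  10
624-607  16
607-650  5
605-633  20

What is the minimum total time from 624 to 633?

Enumerating some paths:
624–650–633: 14+6 = 20
624–643–633: 8+12 = 20
624–654–633: 10+4 = 14
624–654–659–650–633: 10+4+3+6 = 23
The minimum is 14 s via 624–654–633.

14 s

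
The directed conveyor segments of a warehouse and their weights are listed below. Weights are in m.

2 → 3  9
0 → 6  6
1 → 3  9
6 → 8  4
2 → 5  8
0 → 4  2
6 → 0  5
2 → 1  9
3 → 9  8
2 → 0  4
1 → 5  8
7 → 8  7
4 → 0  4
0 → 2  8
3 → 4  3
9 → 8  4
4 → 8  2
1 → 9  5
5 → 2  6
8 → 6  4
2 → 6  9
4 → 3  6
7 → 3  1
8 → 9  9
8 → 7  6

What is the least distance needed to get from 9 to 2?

Compare a few routes:
9 - 8 - 6 - 0 - 2: 4+4+5+8 = 21
9 - 8 - 7 - 3 - 4 - 0 - 2: 4+6+1+3+4+8 = 26
The minimum is 21 m via 9 - 8 - 6 - 0 - 2.

21 m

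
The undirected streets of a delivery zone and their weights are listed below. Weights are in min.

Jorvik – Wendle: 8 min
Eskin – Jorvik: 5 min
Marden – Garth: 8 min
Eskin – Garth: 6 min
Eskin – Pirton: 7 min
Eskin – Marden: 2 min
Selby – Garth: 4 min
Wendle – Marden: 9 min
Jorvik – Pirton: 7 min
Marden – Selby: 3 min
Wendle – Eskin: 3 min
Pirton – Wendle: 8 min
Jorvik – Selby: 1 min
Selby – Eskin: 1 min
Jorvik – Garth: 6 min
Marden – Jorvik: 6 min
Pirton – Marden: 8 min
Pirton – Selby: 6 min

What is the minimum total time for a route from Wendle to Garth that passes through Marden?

Best Wendle to Marden: Wendle–Eskin–Marden costing 5
Best Marden to Garth: Marden–Selby–Garth costing 7
Total via Marden: 5 + 7 = 12 min.

12 min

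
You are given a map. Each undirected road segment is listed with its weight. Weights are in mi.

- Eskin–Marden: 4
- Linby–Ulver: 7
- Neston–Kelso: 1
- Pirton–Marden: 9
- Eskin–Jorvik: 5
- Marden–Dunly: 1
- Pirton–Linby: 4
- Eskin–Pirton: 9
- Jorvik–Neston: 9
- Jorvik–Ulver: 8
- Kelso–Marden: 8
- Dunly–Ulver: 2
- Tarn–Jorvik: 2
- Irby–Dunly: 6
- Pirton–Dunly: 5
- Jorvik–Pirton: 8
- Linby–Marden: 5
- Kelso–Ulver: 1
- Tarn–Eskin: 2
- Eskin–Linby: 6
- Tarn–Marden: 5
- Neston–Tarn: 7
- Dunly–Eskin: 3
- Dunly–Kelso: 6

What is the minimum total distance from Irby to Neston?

10 mi

Compare a few routes:
Irby–Dunly–Kelso–Neston: 6+6+1 = 13
Irby–Dunly–Marden–Kelso–Neston: 6+1+8+1 = 16
Irby–Dunly–Ulver–Kelso–Neston: 6+2+1+1 = 10
The minimum is 10 mi via Irby–Dunly–Ulver–Kelso–Neston.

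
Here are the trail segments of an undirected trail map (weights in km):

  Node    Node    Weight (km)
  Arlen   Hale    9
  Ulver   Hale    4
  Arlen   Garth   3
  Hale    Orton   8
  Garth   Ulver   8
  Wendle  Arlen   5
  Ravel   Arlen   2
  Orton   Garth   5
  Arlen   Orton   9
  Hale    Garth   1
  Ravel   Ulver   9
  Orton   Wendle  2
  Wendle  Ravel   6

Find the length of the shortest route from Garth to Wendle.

7 km

Shortest distances from Garth:
Garth: 0
Hale: 1  (via Garth)
Arlen: 3  (via Garth)
Ulver: 5  (via Hale)
Orton: 5  (via Garth)
Ravel: 5  (via Arlen)
Wendle: 7  (via Orton)
Shortest route: Garth–Orton–Wendle = 7 km.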